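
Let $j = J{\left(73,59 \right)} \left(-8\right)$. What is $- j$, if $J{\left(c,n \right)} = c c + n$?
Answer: $43104$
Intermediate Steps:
$J{\left(c,n \right)} = n + c^{2}$ ($J{\left(c,n \right)} = c^{2} + n = n + c^{2}$)
$j = -43104$ ($j = \left(59 + 73^{2}\right) \left(-8\right) = \left(59 + 5329\right) \left(-8\right) = 5388 \left(-8\right) = -43104$)
$- j = \left(-1\right) \left(-43104\right) = 43104$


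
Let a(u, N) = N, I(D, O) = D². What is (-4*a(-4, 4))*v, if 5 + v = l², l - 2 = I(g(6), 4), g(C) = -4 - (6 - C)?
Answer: -5104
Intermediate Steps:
g(C) = -10 + C (g(C) = -4 + (-6 + C) = -10 + C)
l = 18 (l = 2 + (-10 + 6)² = 2 + (-4)² = 2 + 16 = 18)
v = 319 (v = -5 + 18² = -5 + 324 = 319)
(-4*a(-4, 4))*v = -4*4*319 = -16*319 = -5104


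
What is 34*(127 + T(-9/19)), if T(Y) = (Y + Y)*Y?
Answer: 1564306/361 ≈ 4333.3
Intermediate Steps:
T(Y) = 2*Y² (T(Y) = (2*Y)*Y = 2*Y²)
34*(127 + T(-9/19)) = 34*(127 + 2*(-9/19)²) = 34*(127 + 2*(81/361)) = 34*(127 + 162/361) = 34*(46009/361) = 1564306/361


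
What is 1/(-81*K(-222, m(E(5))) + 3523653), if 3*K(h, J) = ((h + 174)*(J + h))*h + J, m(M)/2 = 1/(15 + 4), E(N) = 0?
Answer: 19/1279943145 ≈ 1.4844e-8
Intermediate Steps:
m(M) = 2/19 (m(M) = 2/(15 + 4) = 2/19)
K(h, J) = J/3 + h*(174 + h)*(J + h)/3 (K(h, J) = (((h + 174)*(J + h))*h + J)/3 = (((174 + h)*(J + h))*h + J)/3 = (h*(174 + h)*(J + h) + J)/3 = (J + h*(174 + h)*(J + h))/3 = J/3 + h*(174 + h)*(J + h)/3)
1/(-81*K(-222, m(E(5))) + 3523653) = 1/(-81*(58*(-222)**2 + (1/3)*(2/19) + (1/3)*(-222)**3 + 58*(2/19)*(-222) + (1/3)*(2/19)*(-222)**2) + 3523653) = 1/(-81*(58*49284 + 2/57 + (1/3)*(-10941048) - 25752/19 + (1/3)*(2/19)*49284) + 3523653) = 1/(-81*(2858472 + 2/57 - 3647016 - 25752/19 + 32856/19) + 3523653) = 1/(-81*(-44925694/57) + 3523653) = 1/(1212993738/19 + 3523653) = 1/(1279943145/19) = 19/1279943145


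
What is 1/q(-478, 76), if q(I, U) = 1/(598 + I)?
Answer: 120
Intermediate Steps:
1/q(-478, 76) = 1/(1/(598 - 478)) = 1/(1/120) = 120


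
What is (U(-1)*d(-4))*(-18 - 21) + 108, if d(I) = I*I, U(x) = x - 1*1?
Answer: 1356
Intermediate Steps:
U(x) = -1 + x (U(x) = x - 1 = -1 + x)
d(I) = I²
(U(-1)*d(-4))*(-18 - 21) + 108 = ((-1 - 1)*(-4)²)*(-18 - 21) + 108 = -2*16*(-39) + 108 = -32*(-39) + 108 = 1248 + 108 = 1356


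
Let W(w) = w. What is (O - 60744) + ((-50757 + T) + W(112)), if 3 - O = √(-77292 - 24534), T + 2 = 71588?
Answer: -39800 - 3*I*√11314 ≈ -39800.0 - 319.1*I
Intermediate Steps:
T = 71586 (T = -2 + 71588 = 71586)
O = 3 - 3*I*√11314 (O = 3 - √(-77292 - 24534) = 3 - √(-101826) = 3 - 3*I*√11314 ≈ 3.0 - 319.1*I)
(O - 60744) + ((-50757 + T) + W(112)) = ((3 - 3*I*√11314) - 60744) + ((-50757 + 71586) + 112) = (-60741 - 3*I*√11314) + (20829 + 112) = (-60741 - 3*I*√11314) + 20941 = -39800 - 3*I*√11314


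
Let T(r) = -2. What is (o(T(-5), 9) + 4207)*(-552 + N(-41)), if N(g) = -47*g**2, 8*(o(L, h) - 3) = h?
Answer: -2680263151/8 ≈ -3.3503e+8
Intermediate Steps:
o(L, h) = 3 + h/8
(o(T(-5), 9) + 4207)*(-552 + N(-41)) = ((3 + (1/8)*9) + 4207)*(-552 - 47*(-41)**2) = ((3 + 9/8) + 4207)*(-552 - 47*1681) = (33/8 + 4207)*(-552 - 79007) = (33689/8)*(-79559) = -2680263151/8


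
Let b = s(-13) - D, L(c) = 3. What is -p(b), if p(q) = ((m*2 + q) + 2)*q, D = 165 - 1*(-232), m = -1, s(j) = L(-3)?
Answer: -155236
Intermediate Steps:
s(j) = 3
D = 397 (D = 165 + 232 = 397)
b = -394 (b = 3 - 1*397 = 3 - 397 = -394)
p(q) = q² (p(q) = ((-1*2 + q) + 2)*q = ((-2 + q) + 2)*q = q*q = q²)
-p(b) = -1*(-394)² = -1*155236 = -155236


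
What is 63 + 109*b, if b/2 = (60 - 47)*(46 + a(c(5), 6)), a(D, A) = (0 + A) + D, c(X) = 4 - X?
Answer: 144597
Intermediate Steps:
a(D, A) = A + D
b = 1326 (b = 2*((60 - 47)*(46 + (6 + (4 - 1*5)))) = 2*(13*(46 + (6 + (4 - 5)))) = 2*(13*(46 + (6 - 1))) = 2*(13*(46 + 5)) = 2*(13*51) = 2*663 = 1326)
63 + 109*b = 63 + 109*1326 = 63 + 144534 = 144597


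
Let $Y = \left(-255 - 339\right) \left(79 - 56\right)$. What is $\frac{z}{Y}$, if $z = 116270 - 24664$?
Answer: $- \frac{45803}{6831} \approx -6.7052$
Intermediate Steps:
$z = 91606$ ($z = 116270 - 24664 = 91606$)
$Y = -13662$ ($Y = - 594 \left(79 - 56\right) = \left(-594\right) 23 = -13662$)
$\frac{z}{Y} = \frac{91606}{-13662} = 91606 \left(- \frac{1}{13662}\right) = - \frac{45803}{6831}$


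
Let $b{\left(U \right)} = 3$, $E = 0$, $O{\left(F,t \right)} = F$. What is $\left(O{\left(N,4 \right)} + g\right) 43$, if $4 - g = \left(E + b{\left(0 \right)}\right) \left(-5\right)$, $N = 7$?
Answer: $1118$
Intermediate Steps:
$g = 19$ ($g = 4 - \left(0 + 3\right) \left(-5\right) = 4 - 3 \left(-5\right) = 4 - -15 = 4 + 15 = 19$)
$\left(O{\left(N,4 \right)} + g\right) 43 = \left(7 + 19\right) 43 = 26 \cdot 43 = 1118$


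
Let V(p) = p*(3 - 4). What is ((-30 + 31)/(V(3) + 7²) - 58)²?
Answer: 7112889/2116 ≈ 3361.5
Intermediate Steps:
V(p) = -p (V(p) = p*(-1) = -p)
((-30 + 31)/(V(3) + 7²) - 58)² = ((-30 + 31)/(-1*3 + 7²) - 58)² = (1/(-3 + 49) - 58)² = (1/46 - 58)² = (-2667/46)² = 7112889/2116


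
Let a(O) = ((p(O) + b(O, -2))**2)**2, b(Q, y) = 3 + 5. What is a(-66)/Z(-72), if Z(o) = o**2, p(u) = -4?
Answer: 4/81 ≈ 0.049383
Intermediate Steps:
b(Q, y) = 8
a(O) = 256 (a(O) = ((-4 + 8)**2)**2 = (4**2)**2 = 16**2 = 256)
a(-66)/Z(-72) = 256/((-72)**2) = 256/5184 = 256*(1/5184) = 4/81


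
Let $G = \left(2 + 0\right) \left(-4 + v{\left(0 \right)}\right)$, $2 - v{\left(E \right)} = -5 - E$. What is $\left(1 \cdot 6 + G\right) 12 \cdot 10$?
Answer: $1440$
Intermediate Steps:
$v{\left(E \right)} = 7 + E$ ($v{\left(E \right)} = 2 - \left(-5 - E\right) = 2 + \left(5 + E\right) = 7 + E$)
$G = 6$ ($G = \left(2 + 0\right) \left(-4 + \left(7 + 0\right)\right) = 2 \left(-4 + 7\right) = 2 \cdot 3 = 6$)
$\left(1 \cdot 6 + G\right) 12 \cdot 10 = \left(1 \cdot 6 + 6\right) 12 \cdot 10 = \left(6 + 6\right) 12 \cdot 10 = 12 \cdot 12 \cdot 10 = 144 \cdot 10 = 1440$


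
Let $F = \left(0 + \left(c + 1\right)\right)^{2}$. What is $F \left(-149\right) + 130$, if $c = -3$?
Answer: $-466$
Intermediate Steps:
$F = 4$ ($F = \left(0 + \left(-3 + 1\right)\right)^{2} = \left(0 - 2\right)^{2} = \left(-2\right)^{2} = 4$)
$F \left(-149\right) + 130 = 4 \left(-149\right) + 130 = -596 + 130 = -466$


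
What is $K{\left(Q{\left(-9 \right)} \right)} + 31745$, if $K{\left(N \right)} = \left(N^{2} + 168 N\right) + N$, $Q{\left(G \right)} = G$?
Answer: $30305$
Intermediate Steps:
$K{\left(N \right)} = N^{2} + 169 N$
$K{\left(Q{\left(-9 \right)} \right)} + 31745 = - 9 \left(169 - 9\right) + 31745 = \left(-9\right) 160 + 31745 = -1440 + 31745 = 30305$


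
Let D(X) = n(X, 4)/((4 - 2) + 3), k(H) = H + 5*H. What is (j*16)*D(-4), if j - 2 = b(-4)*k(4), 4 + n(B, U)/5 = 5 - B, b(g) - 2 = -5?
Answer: -5600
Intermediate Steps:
b(g) = -3 (b(g) = 2 - 5 = -3)
n(B, U) = 5 - 5*B (n(B, U) = -20 + 5*(5 - B) = -20 + (25 - 5*B) = 5 - 5*B)
k(H) = 6*H
D(X) = 1 - X (D(X) = (5 - 5*X)/((4 - 2) + 3) = (5 - 5*X)/(2 + 3) = (5 - 5*X)/5 = (5 - 5*X)*(⅕) = 1 - X)
j = -70 (j = 2 - 18*4 = 2 - 3*24 = 2 - 72 = -70)
(j*16)*D(-4) = (-70*16)*(1 - 1*(-4)) = -1120*(1 + 4) = -1120*5 = -5600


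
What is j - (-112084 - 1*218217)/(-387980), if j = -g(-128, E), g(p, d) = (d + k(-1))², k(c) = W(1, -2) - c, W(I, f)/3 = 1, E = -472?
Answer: -84977261821/387980 ≈ -2.1902e+5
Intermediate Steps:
W(I, f) = 3 (W(I, f) = 3*1 = 3)
k(c) = 3 - c
g(p, d) = (4 + d)² (g(p, d) = (d + (3 - 1*(-1)))² = (d + (3 + 1))² = (d + 4)² = (4 + d)²)
j = -219024 (j = -(4 - 472)² = -1*(-468)² = -1*219024 = -219024)
j - (-112084 - 1*218217)/(-387980) = -219024 - (-112084 - 1*218217)/(-387980) = -219024 - (-112084 - 218217)*(-1)/387980 = -219024 - (-330301)*(-1)/387980 = -219024 - 1*330301/387980 = -219024 - 330301/387980 = -84977261821/387980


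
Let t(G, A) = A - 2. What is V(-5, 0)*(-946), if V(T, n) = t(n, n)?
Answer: 1892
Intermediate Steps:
t(G, A) = -2 + A
V(T, n) = -2 + n
V(-5, 0)*(-946) = (-2 + 0)*(-946) = -2*(-946) = 1892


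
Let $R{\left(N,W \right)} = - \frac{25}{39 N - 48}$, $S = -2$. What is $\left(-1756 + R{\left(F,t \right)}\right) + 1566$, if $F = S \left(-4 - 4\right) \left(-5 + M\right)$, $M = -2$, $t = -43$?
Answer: $- \frac{839015}{4416} \approx -189.99$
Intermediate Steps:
$F = -112$ ($F = - 2 \left(-4 - 4\right) \left(-5 - 2\right) = - 2 \left(\left(-8\right) \left(-7\right)\right) = \left(-2\right) 56 = -112$)
$R{\left(N,W \right)} = - \frac{25}{-48 + 39 N}$
$\left(-1756 + R{\left(F,t \right)}\right) + 1566 = \left(-1756 - \frac{25}{-48 + 39 \left(-112\right)}\right) + 1566 = \left(-1756 - \frac{25}{-48 - 4368}\right) + 1566 = \left(-1756 - \frac{25}{-4416}\right) + 1566 = \left(-1756 - - \frac{25}{4416}\right) + 1566 = \left(-1756 + \frac{25}{4416}\right) + 1566 = - \frac{7754471}{4416} + 1566 = - \frac{839015}{4416}$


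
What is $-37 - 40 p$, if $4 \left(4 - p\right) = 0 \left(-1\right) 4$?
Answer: $-197$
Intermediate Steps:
$p = 4$ ($p = 4 - \frac{0 \left(-1\right) 4}{4} = 4 - \frac{0 \cdot 4}{4} = 4 - 0 = 4 + 0 = 4$)
$-37 - 40 p = -37 - 160 = -197$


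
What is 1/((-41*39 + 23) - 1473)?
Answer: -1/3049 ≈ -0.00032798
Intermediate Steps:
1/((-41*39 + 23) - 1473) = 1/((-1599 + 23) - 1473) = 1/(-1576 - 1473) = 1/(-3049) = -1/3049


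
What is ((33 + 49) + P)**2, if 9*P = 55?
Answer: 628849/81 ≈ 7763.6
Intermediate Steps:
P = 55/9 (P = (1/9)*55 = 55/9 ≈ 6.1111)
((33 + 49) + P)**2 = ((33 + 49) + 55/9)**2 = (82 + 55/9)**2 = (793/9)**2 = 628849/81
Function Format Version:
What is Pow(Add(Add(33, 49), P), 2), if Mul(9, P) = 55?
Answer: Rational(628849, 81) ≈ 7763.6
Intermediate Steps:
P = Rational(55, 9) (P = Mul(Rational(1, 9), 55) = Rational(55, 9) ≈ 6.1111)
Pow(Add(Add(33, 49), P), 2) = Pow(Add(Add(33, 49), Rational(55, 9)), 2) = Pow(Add(82, Rational(55, 9)), 2) = Pow(Rational(793, 9), 2) = Rational(628849, 81)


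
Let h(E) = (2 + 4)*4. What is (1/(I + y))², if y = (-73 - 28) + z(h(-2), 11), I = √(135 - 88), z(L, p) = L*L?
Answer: (475 + √47)⁻² ≈ 4.3069e-6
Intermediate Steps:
h(E) = 24 (h(E) = 6*4 = 24)
z(L, p) = L²
I = √47 ≈ 6.8557
y = 475 (y = (-73 - 28) + 24² = -101 + 576 = 475)
(1/(I + y))² = (1/(√47 + 475))² = (1/(475 + √47))² = (475 + √47)⁻²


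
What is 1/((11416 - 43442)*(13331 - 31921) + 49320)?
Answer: 1/595412660 ≈ 1.6795e-9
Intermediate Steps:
1/((11416 - 43442)*(13331 - 31921) + 49320) = 1/(-32026*(-18590) + 49320) = 1/(595363340 + 49320) = 1/595412660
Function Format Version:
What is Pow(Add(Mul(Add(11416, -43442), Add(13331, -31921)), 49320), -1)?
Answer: Rational(1, 595412660) ≈ 1.6795e-9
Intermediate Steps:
Pow(Add(Mul(Add(11416, -43442), Add(13331, -31921)), 49320), -1) = Pow(Add(Mul(-32026, -18590), 49320), -1) = Pow(Add(595363340, 49320), -1) = Pow(595412660, -1) = Rational(1, 595412660)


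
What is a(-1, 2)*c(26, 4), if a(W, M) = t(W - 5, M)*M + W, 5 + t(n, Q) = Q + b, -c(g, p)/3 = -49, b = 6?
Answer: 735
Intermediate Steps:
c(g, p) = 147 (c(g, p) = -3*(-49) = 147)
t(n, Q) = 1 + Q (t(n, Q) = -5 + (Q + 6) = -5 + (6 + Q) = 1 + Q)
a(W, M) = W + M*(1 + M) (a(W, M) = (1 + M)*M + W = M*(1 + M) + W = W + M*(1 + M))
a(-1, 2)*c(26, 4) = (-1 + 2*(1 + 2))*147 = (-1 + 2*3)*147 = (-1 + 6)*147 = 5*147 = 735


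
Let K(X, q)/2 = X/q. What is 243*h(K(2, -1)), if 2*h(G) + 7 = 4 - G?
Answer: 243/2 ≈ 121.50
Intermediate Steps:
K(X, q) = 2*X/q (K(X, q) = 2*(X/q) = 2*X/q)
h(G) = -3/2 - G/2 (h(G) = -7/2 + (4 - G)/2 = -7/2 + (2 - G/2) = -3/2 - G/2)
243*h(K(2, -1)) = 243*(-3/2 - 2/(-1)) = 243*(-3/2 - 2*(-1)) = 243*(-3/2 - 1/2*(-4)) = 243*(-3/2 + 2) = 243*(1/2) = 243/2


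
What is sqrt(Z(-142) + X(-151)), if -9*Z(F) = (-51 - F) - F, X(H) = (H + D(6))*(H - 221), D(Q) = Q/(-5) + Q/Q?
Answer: sqrt(12649615)/15 ≈ 237.11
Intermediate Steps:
D(Q) = 1 - Q/5 (D(Q) = Q*(-1/5) + 1 = -Q/5 + 1 = 1 - Q/5)
X(H) = (-221 + H)*(-1/5 + H) (X(H) = (H + (1 - 1/5*6))*(H - 221) = (H + (1 - 6/5))*(-221 + H) = (H - 1/5)*(-221 + H) = (-1/5 + H)*(-221 + H) = (-221 + H)*(-1/5 + H))
Z(F) = 17/3 + 2*F/9 (Z(F) = -((-51 - F) - F)/9 = -(-51 - 2*F)/9 = 17/3 + 2*F/9)
sqrt(Z(-142) + X(-151)) = sqrt((17/3 + (2/9)*(-142)) + (221/5 + (-151)**2 - 1106/5*(-151))) = sqrt((17/3 - 284/9) + (221/5 + 22801 + 167006/5)) = sqrt(-233/9 + 281232/5) = sqrt(2529923/45) = sqrt(12649615)/15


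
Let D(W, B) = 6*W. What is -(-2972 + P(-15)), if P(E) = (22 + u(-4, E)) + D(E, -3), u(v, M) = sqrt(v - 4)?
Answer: 3040 - 2*I*sqrt(2) ≈ 3040.0 - 2.8284*I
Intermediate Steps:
u(v, M) = sqrt(-4 + v)
P(E) = 22 + 6*E + 2*I*sqrt(2) (P(E) = (22 + sqrt(-4 - 4)) + 6*E = (22 + sqrt(-8)) + 6*E = (22 + 2*I*sqrt(2)) + 6*E = 22 + 6*E + 2*I*sqrt(2))
-(-2972 + P(-15)) = -(-2972 + (22 + 6*(-15) + 2*I*sqrt(2))) = -(-2972 + (22 - 90 + 2*I*sqrt(2))) = -(-2972 + (-68 + 2*I*sqrt(2))) = -(-3040 + 2*I*sqrt(2)) = 3040 - 2*I*sqrt(2)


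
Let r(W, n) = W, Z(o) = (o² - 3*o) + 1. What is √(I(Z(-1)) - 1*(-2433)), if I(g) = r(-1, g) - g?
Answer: √2427 ≈ 49.265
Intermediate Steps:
Z(o) = 1 + o² - 3*o
I(g) = -1 - g
√(I(Z(-1)) - 1*(-2433)) = √((-1 - (1 + (-1)² - 3*(-1))) - 1*(-2433)) = √((-1 - (1 + 1 + 3)) + 2433) = √((-1 - 1*5) + 2433) = √((-1 - 5) + 2433) = √(-6 + 2433) = √2427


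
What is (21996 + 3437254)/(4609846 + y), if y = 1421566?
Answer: 1729625/3015706 ≈ 0.57354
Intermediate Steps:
(21996 + 3437254)/(4609846 + y) = (21996 + 3437254)/(4609846 + 1421566) = 3459250/6031412 = 3459250*(1/6031412) = 1729625/3015706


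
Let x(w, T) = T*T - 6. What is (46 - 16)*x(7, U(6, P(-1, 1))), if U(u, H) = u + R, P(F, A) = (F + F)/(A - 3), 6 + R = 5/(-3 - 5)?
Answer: -5385/32 ≈ -168.28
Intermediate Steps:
R = -53/8 (R = -6 + 5/(-3 - 5) = -6 + 5/(-8) = -6 + 5*(-⅛) = -6 - 5/8 = -53/8 ≈ -6.6250)
P(F, A) = 2*F/(-3 + A) (P(F, A) = (2*F)/(-3 + A) = 2*F/(-3 + A))
U(u, H) = -53/8 + u (U(u, H) = u - 53/8 = -53/8 + u)
x(w, T) = -6 + T² (x(w, T) = T² - 6 = -6 + T²)
(46 - 16)*x(7, U(6, P(-1, 1))) = (46 - 16)*(-6 + (-53/8 + 6)²) = 30*(-6 + (-5/8)²) = 30*(-6 + 25/64) = 30*(-359/64) = -5385/32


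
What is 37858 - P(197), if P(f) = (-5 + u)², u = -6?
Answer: 37737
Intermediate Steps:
P(f) = 121 (P(f) = (-5 - 6)² = (-11)² = 121)
37858 - P(197) = 37858 - 1*121 = 37858 - 121 = 37737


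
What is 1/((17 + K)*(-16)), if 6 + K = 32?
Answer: -1/688 ≈ -0.0014535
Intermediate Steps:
K = 26 (K = -6 + 32 = 26)
1/((17 + K)*(-16)) = 1/((17 + 26)*(-16)) = 1/(43*(-16)) = 1/(-688) = -1/688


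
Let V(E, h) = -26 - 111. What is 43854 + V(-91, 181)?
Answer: 43717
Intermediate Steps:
V(E, h) = -137
43854 + V(-91, 181) = 43854 - 137 = 43717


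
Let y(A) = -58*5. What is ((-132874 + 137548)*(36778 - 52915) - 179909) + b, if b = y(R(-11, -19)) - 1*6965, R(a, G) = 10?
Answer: -75611502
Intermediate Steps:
y(A) = -290
b = -7255 (b = -290 - 1*6965 = -290 - 6965 = -7255)
((-132874 + 137548)*(36778 - 52915) - 179909) + b = ((-132874 + 137548)*(36778 - 52915) - 179909) - 7255 = (4674*(-16137) - 179909) - 7255 = (-75424338 - 179909) - 7255 = -75604247 - 7255 = -75611502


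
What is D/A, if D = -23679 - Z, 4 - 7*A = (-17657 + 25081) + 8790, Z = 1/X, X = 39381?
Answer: 652751890/63836601 ≈ 10.225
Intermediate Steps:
Z = 1/39381 ≈ 2.5393e-5
A = -16210/7 (A = 4/7 - ((-17657 + 25081) + 8790)/7 = 4/7 - (7424 + 8790)/7 = 4/7 - ⅐*16214 = 4/7 - 16214/7 = -16210/7 ≈ -2315.7)
D = -932502700/39381 (D = -23679 - 1*1/39381 = -23679 - 1/39381 = -932502700/39381 ≈ -23679.)
D/A = -932502700/(39381*(-16210/7)) = -932502700/39381*(-7/16210) = 652751890/63836601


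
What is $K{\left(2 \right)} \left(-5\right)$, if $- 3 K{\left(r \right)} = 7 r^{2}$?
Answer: $\frac{140}{3} \approx 46.667$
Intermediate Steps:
$K{\left(r \right)} = - \frac{7 r^{2}}{3}$
$K{\left(2 \right)} \left(-5\right) = - \frac{7 \cdot 2^{2}}{3} \left(-5\right) = \left(- \frac{7}{3}\right) 4 \left(-5\right) = \left(- \frac{28}{3}\right) \left(-5\right) = \frac{140}{3}$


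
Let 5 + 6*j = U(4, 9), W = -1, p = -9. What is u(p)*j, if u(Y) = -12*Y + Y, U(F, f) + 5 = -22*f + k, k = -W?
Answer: -6831/2 ≈ -3415.5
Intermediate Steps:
k = 1 (k = -1*(-1) = 1)
U(F, f) = -4 - 22*f (U(F, f) = -5 + (-22*f + 1) = -5 + (1 - 22*f) = -4 - 22*f)
u(Y) = -11*Y
j = -69/2 (j = -⅚ + (-4 - 22*9)/6 = -⅚ + (-4 - 198)/6 = -⅚ + (⅙)*(-202) = -⅚ - 101/3 = -69/2 ≈ -34.500)
u(p)*j = -11*(-9)*(-69/2) = 99*(-69/2) = -6831/2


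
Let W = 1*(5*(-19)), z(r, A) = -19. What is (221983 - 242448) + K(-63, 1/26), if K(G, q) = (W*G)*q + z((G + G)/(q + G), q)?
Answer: -526599/26 ≈ -20254.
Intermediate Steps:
W = -95 (W = 1*(-95) = -95)
K(G, q) = -19 - 95*G*q (K(G, q) = (-95*G)*q - 19 = -95*G*q - 19 = -19 - 95*G*q)
(221983 - 242448) + K(-63, 1/26) = (221983 - 242448) + (-19 - 95*(-63)/26) = -20465 + (-19 - 95*(-63)*1/26) = -20465 + (-19 + 5985/26) = -20465 + 5491/26 = -526599/26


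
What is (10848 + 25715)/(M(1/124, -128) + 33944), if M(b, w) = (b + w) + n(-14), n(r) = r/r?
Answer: 4533812/4193309 ≈ 1.0812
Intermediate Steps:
n(r) = 1
M(b, w) = 1 + b + w (M(b, w) = (b + w) + 1 = 1 + b + w)
(10848 + 25715)/(M(1/124, -128) + 33944) = (10848 + 25715)/((1 + 1/124 - 128) + 33944) = 36563/((1 + 1/124 - 128) + 33944) = 36563/(-15747/124 + 33944) = 36563/(4193309/124) = 36563*(124/4193309) = 4533812/4193309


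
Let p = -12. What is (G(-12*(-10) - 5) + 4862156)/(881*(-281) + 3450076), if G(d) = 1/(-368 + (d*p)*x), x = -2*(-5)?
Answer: 7654114023/5041470280 ≈ 1.5182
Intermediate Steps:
x = 10
G(d) = 1/(-368 - 120*d) (G(d) = 1/(-368 + (d*(-12))*10) = 1/(-368 - 12*d*10) = 1/(-368 - 120*d))
(G(-12*(-10) - 5) + 4862156)/(881*(-281) + 3450076) = (1/(8*(-46 - 15*(-12*(-10) - 5))) + 4862156)/(881*(-281) + 3450076) = (1/(8*(-46 - 15*(120 - 5))) + 4862156)/(-247561 + 3450076) = (1/(8*(-46 - 15*115)) + 4862156)/3202515 = (1/(8*(-46 - 1725)) + 4862156)*(1/3202515) = ((⅛)/(-1771) + 4862156)*(1/3202515) = ((⅛)*(-1/1771) + 4862156)*(1/3202515) = (-1/14168 + 4862156)*(1/3202515) = (68887026207/14168)*(1/3202515) = 7654114023/5041470280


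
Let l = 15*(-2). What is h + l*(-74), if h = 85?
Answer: 2305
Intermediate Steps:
l = -30
h + l*(-74) = 85 - 30*(-74) = 85 + 2220 = 2305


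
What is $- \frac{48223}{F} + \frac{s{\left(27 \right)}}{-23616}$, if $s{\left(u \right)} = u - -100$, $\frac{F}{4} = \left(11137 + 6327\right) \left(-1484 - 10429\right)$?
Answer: $- \frac{1089061153}{204719853888} \approx -0.0053198$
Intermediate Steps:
$F = -832194528$ ($F = 4 \left(11137 + 6327\right) \left(-1484 - 10429\right) = 4 \cdot 17464 \left(-11913\right) = 4 \left(-208048632\right) = -832194528$)
$s{\left(u \right)} = 100 + u$ ($s{\left(u \right)} = u + 100 = 100 + u$)
$- \frac{48223}{F} + \frac{s{\left(27 \right)}}{-23616} = - \frac{48223}{-832194528} + \frac{100 + 27}{-23616} = \left(-48223\right) \left(- \frac{1}{832194528}\right) + 127 \left(- \frac{1}{23616}\right) = \frac{48223}{832194528} - \frac{127}{23616} = - \frac{1089061153}{204719853888}$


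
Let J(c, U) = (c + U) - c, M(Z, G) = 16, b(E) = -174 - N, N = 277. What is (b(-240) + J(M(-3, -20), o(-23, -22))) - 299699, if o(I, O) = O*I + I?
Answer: -299667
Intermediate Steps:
o(I, O) = I + I*O (o(I, O) = I*O + I = I + I*O)
b(E) = -451 (b(E) = -174 - 1*277 = -174 - 277 = -451)
J(c, U) = U (J(c, U) = (U + c) - c = U)
(b(-240) + J(M(-3, -20), o(-23, -22))) - 299699 = (-451 - 23*(1 - 22)) - 299699 = (-451 - 23*(-21)) - 299699 = (-451 + 483) - 299699 = 32 - 299699 = -299667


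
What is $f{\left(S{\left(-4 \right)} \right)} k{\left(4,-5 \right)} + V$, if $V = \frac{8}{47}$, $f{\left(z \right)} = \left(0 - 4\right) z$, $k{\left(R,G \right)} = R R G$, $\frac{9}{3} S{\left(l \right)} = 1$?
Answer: $\frac{15064}{141} \approx 106.84$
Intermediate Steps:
$S{\left(l \right)} = \frac{1}{3}$ ($S{\left(l \right)} = \frac{1}{3} \cdot 1 = \frac{1}{3}$)
$k{\left(R,G \right)} = G R^{2}$ ($k{\left(R,G \right)} = R^{2} G = G R^{2}$)
$f{\left(z \right)} = - 4 z$
$V = \frac{8}{47}$ ($V = 8 \cdot \frac{1}{47} = \frac{8}{47} \approx 0.17021$)
$f{\left(S{\left(-4 \right)} \right)} k{\left(4,-5 \right)} + V = \left(-4\right) \frac{1}{3} \left(- 5 \cdot 4^{2}\right) + \frac{8}{47} = - \frac{4 \left(\left(-5\right) 16\right)}{3} + \frac{8}{47} = \left(- \frac{4}{3}\right) \left(-80\right) + \frac{8}{47} = \frac{320}{3} + \frac{8}{47} = \frac{15064}{141}$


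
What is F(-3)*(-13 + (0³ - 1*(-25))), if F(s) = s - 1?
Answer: -48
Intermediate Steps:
F(s) = -1 + s
F(-3)*(-13 + (0³ - 1*(-25))) = (-1 - 3)*(-13 + (0³ - 1*(-25))) = -4*(-13 + (0 + 25)) = -4*(-13 + 25) = -4*12 = -48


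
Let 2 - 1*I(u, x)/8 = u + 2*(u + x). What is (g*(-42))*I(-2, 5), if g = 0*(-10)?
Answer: 0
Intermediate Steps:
g = 0
I(u, x) = 16 - 24*u - 16*x (I(u, x) = 16 - 8*(u + 2*(u + x)) = 16 - 8*(u + (2*u + 2*x)) = 16 - 8*(2*x + 3*u) = 16 + (-24*u - 16*x) = 16 - 24*u - 16*x)
(g*(-42))*I(-2, 5) = (0*(-42))*(16 - 24*(-2) - 16*5) = 0*(16 + 48 - 80) = 0*(-16) = 0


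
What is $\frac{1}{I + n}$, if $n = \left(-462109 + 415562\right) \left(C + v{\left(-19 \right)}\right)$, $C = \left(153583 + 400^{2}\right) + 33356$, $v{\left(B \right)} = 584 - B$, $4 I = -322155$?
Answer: $- \frac{4}{64708472051} \approx -6.1816 \cdot 10^{-11}$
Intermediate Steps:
$I = - \frac{322155}{4}$ ($I = \frac{1}{4} \left(-322155\right) = - \frac{322155}{4} \approx -80539.0$)
$C = 346939$ ($C = \left(153583 + 160000\right) + 33356 = 313583 + 33356 = 346939$)
$n = -16177037474$ ($n = \left(-462109 + 415562\right) \left(346939 + \left(584 - -19\right)\right) = - 46547 \left(346939 + \left(584 + 19\right)\right) = - 46547 \left(346939 + 603\right) = \left(-46547\right) 347542 = -16177037474$)
$\frac{1}{I + n} = \frac{1}{- \frac{322155}{4} - 16177037474} = \frac{1}{- \frac{64708472051}{4}} = - \frac{4}{64708472051}$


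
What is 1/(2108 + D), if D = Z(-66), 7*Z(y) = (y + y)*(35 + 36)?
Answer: 7/5384 ≈ 0.0013001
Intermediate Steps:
Z(y) = 142*y/7 (Z(y) = ((y + y)*(35 + 36))/7 = ((2*y)*71)/7 = (142*y)/7 = 142*y/7)
D = -9372/7 (D = (142/7)*(-66) = -9372/7 ≈ -1338.9)
1/(2108 + D) = 1/(2108 - 9372/7) = 1/(5384/7) = 7/5384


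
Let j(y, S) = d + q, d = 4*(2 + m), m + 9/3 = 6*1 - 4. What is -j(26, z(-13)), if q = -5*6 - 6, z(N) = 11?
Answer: 32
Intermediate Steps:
m = -1 (m = -3 + (6*1 - 4) = -3 + (6 - 4) = -3 + 2 = -1)
q = -36 (q = -30 - 6 = -36)
d = 4 (d = 4*(2 - 1) = 4*1 = 4)
j(y, S) = -32 (j(y, S) = 4 - 36 = -32)
-j(26, z(-13)) = -1*(-32) = 32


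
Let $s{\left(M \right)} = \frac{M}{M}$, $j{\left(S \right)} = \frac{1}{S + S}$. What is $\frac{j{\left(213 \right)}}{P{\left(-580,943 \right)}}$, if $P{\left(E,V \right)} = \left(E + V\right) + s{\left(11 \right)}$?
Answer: $\frac{1}{155064} \approx 6.449 \cdot 10^{-6}$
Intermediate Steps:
$j{\left(S \right)} = \frac{1}{2 S}$
$s{\left(M \right)} = 1$
$P{\left(E,V \right)} = 1 + E + V$ ($P{\left(E,V \right)} = \left(E + V\right) + 1 = 1 + E + V$)
$\frac{j{\left(213 \right)}}{P{\left(-580,943 \right)}} = \frac{\frac{1}{2} \cdot \frac{1}{213}}{1 - 580 + 943} = \frac{\frac{1}{2} \cdot \frac{1}{213}}{364} = \frac{1}{426} \cdot \frac{1}{364} = \frac{1}{155064}$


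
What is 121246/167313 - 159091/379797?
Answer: 6476958193/21181658487 ≈ 0.30578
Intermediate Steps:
121246/167313 - 159091/379797 = 6476958193/21181658487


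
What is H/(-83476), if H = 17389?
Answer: -17389/83476 ≈ -0.20831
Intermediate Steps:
H/(-83476) = 17389/(-83476) = 17389*(-1/83476) = -17389/83476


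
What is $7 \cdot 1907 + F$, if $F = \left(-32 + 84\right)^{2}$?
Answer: $16053$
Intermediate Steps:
$F = 2704$ ($F = 52^{2} = 2704$)
$7 \cdot 1907 + F = 7 \cdot 1907 + 2704 = 13349 + 2704 = 16053$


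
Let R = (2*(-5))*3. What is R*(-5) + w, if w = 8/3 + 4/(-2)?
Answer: 452/3 ≈ 150.67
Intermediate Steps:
w = 2/3 (w = 8*(1/3) + 4*(-1/2) = 8/3 - 2 = 2/3 ≈ 0.66667)
R = -30 (R = -10*3 = -30)
R*(-5) + w = -30*(-5) + 2/3 = 150 + 2/3 = 452/3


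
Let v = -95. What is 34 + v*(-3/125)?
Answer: 907/25 ≈ 36.280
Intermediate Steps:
34 + v*(-3/125) = 34 - (-285)/125 = 34 - 95*(-3/125) = 34 + 57/25 = 907/25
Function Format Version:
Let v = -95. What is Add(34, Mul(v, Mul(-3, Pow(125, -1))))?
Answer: Rational(907, 25) ≈ 36.280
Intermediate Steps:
Add(34, Mul(v, Mul(-3, Pow(125, -1)))) = Add(34, Mul(-95, Mul(-3, Pow(125, -1)))) = Add(34, Mul(-95, Mul(-3, Rational(1, 125)))) = Add(34, Mul(-95, Rational(-3, 125))) = Add(34, Rational(57, 25)) = Rational(907, 25)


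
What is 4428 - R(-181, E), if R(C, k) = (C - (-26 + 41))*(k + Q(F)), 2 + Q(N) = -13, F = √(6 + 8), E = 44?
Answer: 10112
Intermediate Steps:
F = √14 ≈ 3.7417
Q(N) = -15 (Q(N) = -2 - 13 = -15)
R(C, k) = (-15 + C)*(-15 + k) (R(C, k) = (C - (-26 + 41))*(k - 15) = (C - 1*15)*(-15 + k) = (C - 15)*(-15 + k) = (-15 + C)*(-15 + k))
4428 - R(-181, E) = 4428 - (225 - 15*(-181) - 15*44 - 181*44) = 4428 - (225 + 2715 - 660 - 7964) = 4428 - 1*(-5684) = 4428 + 5684 = 10112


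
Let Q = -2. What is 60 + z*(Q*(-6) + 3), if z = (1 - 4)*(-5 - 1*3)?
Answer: 420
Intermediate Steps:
z = 24 (z = -3*(-5 - 3) = -3*(-8) = 24)
60 + z*(Q*(-6) + 3) = 60 + 24*(-2*(-6) + 3) = 60 + 24*(12 + 3) = 60 + 24*15 = 60 + 360 = 420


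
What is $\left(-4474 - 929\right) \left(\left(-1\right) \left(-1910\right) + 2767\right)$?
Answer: $-25269831$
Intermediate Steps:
$\left(-4474 - 929\right) \left(\left(-1\right) \left(-1910\right) + 2767\right) = - 5403 \left(1910 + 2767\right) = \left(-5403\right) 4677 = -25269831$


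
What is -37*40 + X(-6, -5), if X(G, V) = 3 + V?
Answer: -1482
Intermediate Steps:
-37*40 + X(-6, -5) = -37*40 + (3 - 5) = -1480 - 2 = -1482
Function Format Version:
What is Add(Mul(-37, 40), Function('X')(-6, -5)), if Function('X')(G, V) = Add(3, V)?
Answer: -1482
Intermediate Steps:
Add(Mul(-37, 40), Function('X')(-6, -5)) = Add(Mul(-37, 40), Add(3, -5)) = Add(-1480, -2) = -1482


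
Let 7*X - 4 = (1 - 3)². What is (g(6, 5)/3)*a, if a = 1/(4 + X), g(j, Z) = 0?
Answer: 0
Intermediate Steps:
X = 8/7 (X = 4/7 + (1 - 3)²/7 = 4/7 + (⅐)*(-2)² = 4/7 + (⅐)*4 = 4/7 + 4/7 = 8/7 ≈ 1.1429)
a = 7/36 (a = 1/(4 + 8/7) = 1/(36/7) = 7/36 ≈ 0.19444)
(g(6, 5)/3)*a = (0/3)*(7/36) = ((⅓)*0)*(7/36) = 0*(7/36) = 0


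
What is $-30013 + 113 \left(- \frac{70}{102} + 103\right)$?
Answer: $- \frac{941029}{51} \approx -18452.0$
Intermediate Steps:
$-30013 + 113 \left(- \frac{70}{102} + 103\right) = -30013 + 113 \left(\left(-70\right) \frac{1}{102} + 103\right) = -30013 + 113 \left(- \frac{35}{51} + 103\right) = -30013 + 113 \cdot \frac{5218}{51} = -30013 + \frac{589634}{51} = - \frac{941029}{51}$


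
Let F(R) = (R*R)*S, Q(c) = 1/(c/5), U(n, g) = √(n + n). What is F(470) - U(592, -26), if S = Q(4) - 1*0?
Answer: 276125 - 4*√74 ≈ 2.7609e+5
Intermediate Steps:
U(n, g) = √2*√n (U(n, g) = √(2*n) = √2*√n)
Q(c) = 5/c (Q(c) = 1/(c*(⅕)) = 1/(c/5) = 5/c)
S = 5/4 (S = 5/4 - 1*0 = 5*(¼) + 0 = 5/4 + 0 = 5/4 ≈ 1.2500)
F(R) = 5*R²/4 (F(R) = (R*R)*(5/4) = R²*(5/4) = 5*R²/4)
F(470) - U(592, -26) = (5/4)*470² - √2*√592 = (5/4)*220900 - √2*4*√37 = 276125 - 4*√74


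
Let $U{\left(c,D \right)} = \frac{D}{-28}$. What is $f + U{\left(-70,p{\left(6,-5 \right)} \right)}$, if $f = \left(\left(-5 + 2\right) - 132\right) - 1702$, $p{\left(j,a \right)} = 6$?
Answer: $- \frac{25721}{14} \approx -1837.2$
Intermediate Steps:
$f = -1837$ ($f = \left(-3 - 132\right) - 1702 = -135 - 1702 = -1837$)
$U{\left(c,D \right)} = - \frac{D}{28}$ ($U{\left(c,D \right)} = D \left(- \frac{1}{28}\right) = - \frac{D}{28}$)
$f + U{\left(-70,p{\left(6,-5 \right)} \right)} = -1837 - \frac{3}{14} = - \frac{25721}{14}$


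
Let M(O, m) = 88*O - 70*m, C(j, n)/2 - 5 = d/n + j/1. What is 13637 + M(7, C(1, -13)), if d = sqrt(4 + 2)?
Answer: 13413 + 140*sqrt(6)/13 ≈ 13439.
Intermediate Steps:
d = sqrt(6) ≈ 2.4495
C(j, n) = 10 + 2*j + 2*sqrt(6)/n (C(j, n) = 10 + 2*(sqrt(6)/n + j/1) = 10 + 2*(sqrt(6)/n + j*1) = 10 + 2*(sqrt(6)/n + j) = 10 + 2*(j + sqrt(6)/n) = 10 + (2*j + 2*sqrt(6)/n) = 10 + 2*j + 2*sqrt(6)/n)
M(O, m) = -70*m + 88*O
13637 + M(7, C(1, -13)) = 13637 + (-70*(10 + 2*1 + 2*sqrt(6)/(-13)) + 88*7) = 13637 + (-70*(10 + 2 + 2*sqrt(6)*(-1/13)) + 616) = 13637 + (-70*(10 + 2 - 2*sqrt(6)/13) + 616) = 13637 + (-70*(12 - 2*sqrt(6)/13) + 616) = 13637 + ((-840 + 140*sqrt(6)/13) + 616) = 13637 + (-224 + 140*sqrt(6)/13) = 13413 + 140*sqrt(6)/13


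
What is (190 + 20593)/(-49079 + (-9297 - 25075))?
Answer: -20783/83451 ≈ -0.24904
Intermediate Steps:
(190 + 20593)/(-49079 + (-9297 - 25075)) = 20783/(-49079 - 34372) = 20783/(-83451) = 20783*(-1/83451) = -20783/83451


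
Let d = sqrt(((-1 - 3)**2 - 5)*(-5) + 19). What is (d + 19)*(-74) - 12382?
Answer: -13788 - 444*I ≈ -13788.0 - 444.0*I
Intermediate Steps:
d = 6*I (d = sqrt(((-4)**2 - 5)*(-5) + 19) = sqrt((16 - 5)*(-5) + 19) = sqrt(11*(-5) + 19) = sqrt(-55 + 19) = sqrt(-36) = 6*I ≈ 6.0*I)
(d + 19)*(-74) - 12382 = (6*I + 19)*(-74) - 12382 = (19 + 6*I)*(-74) - 12382 = (-1406 - 444*I) - 12382 = -13788 - 444*I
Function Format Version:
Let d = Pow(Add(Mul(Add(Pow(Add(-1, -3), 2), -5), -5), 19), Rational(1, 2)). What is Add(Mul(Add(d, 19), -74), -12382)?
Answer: Add(-13788, Mul(-444, I)) ≈ Add(-13788., Mul(-444.00, I))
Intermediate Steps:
d = Mul(6, I) (d = Pow(Add(Mul(Add(Pow(-4, 2), -5), -5), 19), Rational(1, 2)) = Pow(Add(Mul(Add(16, -5), -5), 19), Rational(1, 2)) = Pow(Add(Mul(11, -5), 19), Rational(1, 2)) = Pow(Add(-55, 19), Rational(1, 2)) = Pow(-36, Rational(1, 2)) = Mul(6, I) ≈ Mul(6.0000, I))
Add(Mul(Add(d, 19), -74), -12382) = Add(Mul(Add(Mul(6, I), 19), -74), -12382) = Add(Mul(Add(19, Mul(6, I)), -74), -12382) = Add(Add(-1406, Mul(-444, I)), -12382) = Add(-13788, Mul(-444, I))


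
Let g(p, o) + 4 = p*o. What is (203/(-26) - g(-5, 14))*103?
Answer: 177263/26 ≈ 6817.8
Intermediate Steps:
g(p, o) = -4 + o*p (g(p, o) = -4 + p*o = -4 + o*p)
(203/(-26) - g(-5, 14))*103 = (203/(-26) - (-4 + 14*(-5)))*103 = (203*(-1/26) - (-4 - 70))*103 = (-203/26 - 1*(-74))*103 = (-203/26 + 74)*103 = (1721/26)*103 = 177263/26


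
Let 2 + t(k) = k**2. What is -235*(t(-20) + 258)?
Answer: -154160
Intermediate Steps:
t(k) = -2 + k**2
-235*(t(-20) + 258) = -235*((-2 + (-20)**2) + 258) = -235*((-2 + 400) + 258) = -235*(398 + 258) = -235*656 = -154160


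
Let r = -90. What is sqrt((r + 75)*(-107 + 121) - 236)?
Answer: I*sqrt(446) ≈ 21.119*I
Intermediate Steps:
sqrt((r + 75)*(-107 + 121) - 236) = sqrt((-90 + 75)*(-107 + 121) - 236) = sqrt(-15*14 - 236) = sqrt(-210 - 236) = sqrt(-446) = I*sqrt(446)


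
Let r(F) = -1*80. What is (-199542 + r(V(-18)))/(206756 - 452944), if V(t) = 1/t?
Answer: 99811/123094 ≈ 0.81085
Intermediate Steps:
r(F) = -80
(-199542 + r(V(-18)))/(206756 - 452944) = (-199542 - 80)/(206756 - 452944) = -199622/(-246188) = -199622*(-1/246188) = 99811/123094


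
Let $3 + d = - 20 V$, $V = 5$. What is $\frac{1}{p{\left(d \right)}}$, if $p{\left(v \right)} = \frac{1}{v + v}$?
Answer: $-206$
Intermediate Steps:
$d = -103$ ($d = -3 - 100 = -103$)
$p{\left(v \right)} = \frac{1}{2 v}$
$\frac{1}{p{\left(d \right)}} = \frac{1}{\frac{1}{2} \frac{1}{-103}} = \frac{1}{\frac{1}{2} \left(- \frac{1}{103}\right)} = \frac{1}{- \frac{1}{206}} = -206$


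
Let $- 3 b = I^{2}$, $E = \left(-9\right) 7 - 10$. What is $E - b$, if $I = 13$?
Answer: $- \frac{50}{3} \approx -16.667$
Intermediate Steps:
$E = -73$ ($E = -63 - 10 = -73$)
$b = - \frac{169}{3}$ ($b = - \frac{13^{2}}{3} = \left(- \frac{1}{3}\right) 169 = - \frac{169}{3} \approx -56.333$)
$E - b = -73 - - \frac{169}{3} = -73 + \frac{169}{3} = - \frac{50}{3}$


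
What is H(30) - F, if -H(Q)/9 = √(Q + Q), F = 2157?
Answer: -2157 - 18*√15 ≈ -2226.7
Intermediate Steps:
H(Q) = -9*√2*√Q (H(Q) = -9*√(Q + Q) = -9*√2*√Q)
H(30) - F = -9*√2*√30 - 1*2157 = -18*√15 - 2157 = -2157 - 18*√15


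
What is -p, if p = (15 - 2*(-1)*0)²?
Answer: -225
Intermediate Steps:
p = 225 (p = (15 + 2*0)² = (15 + 0)² = 15² = 225)
-p = -1*225 = -225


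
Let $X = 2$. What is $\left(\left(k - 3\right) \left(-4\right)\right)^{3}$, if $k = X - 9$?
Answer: $64000$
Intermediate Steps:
$k = -7$ ($k = 2 - 9 = -7$)
$\left(\left(k - 3\right) \left(-4\right)\right)^{3} = \left(\left(-7 - 3\right) \left(-4\right)\right)^{3} = \left(\left(-10\right) \left(-4\right)\right)^{3} = 40^{3} = 64000$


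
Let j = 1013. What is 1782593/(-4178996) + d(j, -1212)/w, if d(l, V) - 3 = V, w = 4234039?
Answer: -7552620689291/17694032044844 ≈ -0.42685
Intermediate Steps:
d(l, V) = 3 + V
1782593/(-4178996) + d(j, -1212)/w = 1782593/(-4178996) + (3 - 1212)/4234039 = 1782593*(-1/4178996) - 1209*1/4234039 = -1782593/4178996 - 1209/4234039 = -7552620689291/17694032044844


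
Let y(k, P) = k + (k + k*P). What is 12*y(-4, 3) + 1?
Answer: -239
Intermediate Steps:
y(k, P) = 2*k + P*k (y(k, P) = k + (k + P*k) = 2*k + P*k)
12*y(-4, 3) + 1 = 12*(-4*(2 + 3)) + 1 = 12*(-4*5) + 1 = 12*(-20) + 1 = -240 + 1 = -239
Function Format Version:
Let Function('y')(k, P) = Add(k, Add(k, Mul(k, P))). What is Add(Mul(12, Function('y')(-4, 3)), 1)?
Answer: -239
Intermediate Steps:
Function('y')(k, P) = Add(Mul(2, k), Mul(P, k)) (Function('y')(k, P) = Add(k, Add(k, Mul(P, k))) = Add(Mul(2, k), Mul(P, k)))
Add(Mul(12, Function('y')(-4, 3)), 1) = Add(Mul(12, Mul(-4, Add(2, 3))), 1) = Add(Mul(12, Mul(-4, 5)), 1) = Add(Mul(12, -20), 1) = Add(-240, 1) = -239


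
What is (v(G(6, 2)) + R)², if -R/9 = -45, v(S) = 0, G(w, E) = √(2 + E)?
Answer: 164025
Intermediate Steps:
R = 405 (R = -9*(-45) = 405)
(v(G(6, 2)) + R)² = (0 + 405)² = 405² = 164025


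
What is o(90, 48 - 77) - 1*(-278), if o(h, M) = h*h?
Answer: 8378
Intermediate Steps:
o(h, M) = h²
o(90, 48 - 77) - 1*(-278) = 90² - 1*(-278) = 8100 + 278 = 8378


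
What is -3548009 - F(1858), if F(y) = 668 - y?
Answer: -3546819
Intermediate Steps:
-3548009 - F(1858) = -3548009 - (668 - 1*1858) = -3548009 - (668 - 1858) = -3548009 - 1*(-1190) = -3548009 + 1190 = -3546819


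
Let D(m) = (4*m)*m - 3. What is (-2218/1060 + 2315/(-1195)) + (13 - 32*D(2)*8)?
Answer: -420421491/126670 ≈ -3319.0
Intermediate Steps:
D(m) = -3 + 4*m**2 (D(m) = 4*m**2 - 3 = -3 + 4*m**2)
(-2218/1060 + 2315/(-1195)) + (13 - 32*D(2)*8) = (-2218/1060 + 2315/(-1195)) + (13 - 32*(-3 + 4*2**2)*8) = (-2218*1/1060 + 2315*(-1/1195)) + (13 - 32*(-3 + 4*4)*8) = (-1109/530 - 463/239) + (13 - 32*(-3 + 16)*8) = -510441/126670 + (13 - 416*8) = -510441/126670 + (13 - 32*104) = -510441/126670 + (13 - 3328) = -510441/126670 - 3315 = -420421491/126670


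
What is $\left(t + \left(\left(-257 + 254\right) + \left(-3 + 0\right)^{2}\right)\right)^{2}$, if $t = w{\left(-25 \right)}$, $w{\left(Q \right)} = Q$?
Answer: $361$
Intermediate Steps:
$t = -25$
$\left(t + \left(\left(-257 + 254\right) + \left(-3 + 0\right)^{2}\right)\right)^{2} = \left(-25 + \left(\left(-257 + 254\right) + \left(-3 + 0\right)^{2}\right)\right)^{2} = \left(-25 - \left(3 - \left(-3\right)^{2}\right)\right)^{2} = \left(-25 + \left(-3 + 9\right)\right)^{2} = \left(-25 + 6\right)^{2} = \left(-19\right)^{2} = 361$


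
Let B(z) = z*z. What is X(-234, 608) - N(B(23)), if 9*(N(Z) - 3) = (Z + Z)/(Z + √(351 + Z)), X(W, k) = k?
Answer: 1518382963/2510649 + 4232*√55/2510649 ≈ 604.79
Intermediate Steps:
B(z) = z²
N(Z) = 3 + 2*Z/(9*(Z + √(351 + Z))) (N(Z) = 3 + ((Z + Z)/(Z + √(351 + Z)))/9 = 3 + ((2*Z)/(Z + √(351 + Z)))/9 = 3 + (2*Z/(Z + √(351 + Z)))/9 = 3 + 2*Z/(9*(Z + √(351 + Z))))
X(-234, 608) - N(B(23)) = 608 - (3*√(351 + 23²) + (29/9)*23²)/(23² + √(351 + 23²)) = 608 - (3*√(351 + 529) + (29/9)*529)/(529 + √(351 + 529)) = 608 - (3*√880 + 15341/9)/(529 + √880) = 608 - (3*(4*√55) + 15341/9)/(529 + 4*√55) = 608 - (12*√55 + 15341/9)/(529 + 4*√55) = 608 - (15341/9 + 12*√55)/(529 + 4*√55)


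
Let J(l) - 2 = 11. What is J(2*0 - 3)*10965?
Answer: 142545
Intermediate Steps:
J(l) = 13 (J(l) = 2 + 11 = 13)
J(2*0 - 3)*10965 = 13*10965 = 142545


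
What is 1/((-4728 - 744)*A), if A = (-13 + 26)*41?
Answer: -1/2916576 ≈ -3.4287e-7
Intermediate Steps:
A = 533 (A = 13*41 = 533)
1/((-4728 - 744)*A) = 1/(-4728 - 744*533) = (1/533)/(-5472) = -1/5472*1/533 = -1/2916576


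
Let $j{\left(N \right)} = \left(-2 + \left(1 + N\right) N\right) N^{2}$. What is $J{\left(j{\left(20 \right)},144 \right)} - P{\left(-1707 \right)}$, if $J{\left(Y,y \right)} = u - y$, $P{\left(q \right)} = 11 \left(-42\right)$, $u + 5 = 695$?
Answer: $1008$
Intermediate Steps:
$u = 690$ ($u = -5 + 695 = 690$)
$P{\left(q \right)} = -462$
$j{\left(N \right)} = N^{2} \left(-2 + N \left(1 + N\right)\right)$ ($j{\left(N \right)} = \left(-2 + N \left(1 + N\right)\right) N^{2} = N^{2} \left(-2 + N \left(1 + N\right)\right)$)
$J{\left(Y,y \right)} = 690 - y$
$J{\left(j{\left(20 \right)},144 \right)} - P{\left(-1707 \right)} = \left(690 - 144\right) - -462 = \left(690 - 144\right) + 462 = 546 + 462 = 1008$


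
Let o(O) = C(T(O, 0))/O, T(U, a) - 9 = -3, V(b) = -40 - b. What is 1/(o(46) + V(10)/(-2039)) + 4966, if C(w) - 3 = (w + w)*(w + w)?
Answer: 1499989672/302033 ≈ 4966.3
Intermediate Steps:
T(U, a) = 6 (T(U, a) = 9 - 3 = 6)
C(w) = 3 + 4*w² (C(w) = 3 + (w + w)*(w + w) = 3 + (2*w)*(2*w) = 3 + 4*w²)
o(O) = 147/O (o(O) = (3 + 4*6²)/O = (3 + 4*36)/O = (3 + 144)/O = 147/O)
1/(o(46) + V(10)/(-2039)) + 4966 = 1/(147/46 + (-40 - 1*10)/(-2039)) + 4966 = 1/(147*(1/46) + (-40 - 10)*(-1/2039)) + 4966 = 1/(147/46 - 50*(-1/2039)) + 4966 = 1/(147/46 + 50/2039) + 4966 = 1/(302033/93794) + 4966 = 93794/302033 + 4966 = 1499989672/302033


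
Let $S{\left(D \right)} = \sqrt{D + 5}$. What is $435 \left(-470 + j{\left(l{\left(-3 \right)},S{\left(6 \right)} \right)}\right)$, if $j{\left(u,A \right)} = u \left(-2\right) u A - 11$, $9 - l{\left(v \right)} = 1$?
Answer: $-209235 - 55680 \sqrt{11} \approx -3.939 \cdot 10^{5}$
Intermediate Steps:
$l{\left(v \right)} = 8$ ($l{\left(v \right)} = 9 - 1 = 8$)
$S{\left(D \right)} = \sqrt{5 + D}$
$j{\left(u,A \right)} = -11 - 2 A u^{2}$ ($j{\left(u,A \right)} = - 2 u u A - 11 = - 2 u^{2} A - 11 = - 2 A u^{2} - 11 = -11 - 2 A u^{2}$)
$435 \left(-470 + j{\left(l{\left(-3 \right)},S{\left(6 \right)} \right)}\right) = 435 \left(-470 - \left(11 + 2 \sqrt{5 + 6} \cdot 8^{2}\right)\right) = 435 \left(-470 - \left(11 + 2 \sqrt{11} \cdot 64\right)\right) = 435 \left(-470 - \left(11 + 128 \sqrt{11}\right)\right) = 435 \left(-481 - 128 \sqrt{11}\right) = -209235 - 55680 \sqrt{11}$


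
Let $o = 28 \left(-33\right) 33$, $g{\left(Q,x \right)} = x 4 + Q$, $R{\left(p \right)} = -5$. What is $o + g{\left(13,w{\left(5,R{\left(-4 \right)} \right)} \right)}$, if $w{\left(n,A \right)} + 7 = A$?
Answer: $-30527$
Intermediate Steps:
$w{\left(n,A \right)} = -7 + A$
$g{\left(Q,x \right)} = Q + 4 x$ ($g{\left(Q,x \right)} = 4 x + Q = Q + 4 x$)
$o = -30492$ ($o = \left(-924\right) 33 = -30492$)
$o + g{\left(13,w{\left(5,R{\left(-4 \right)} \right)} \right)} = -30492 + \left(13 + 4 \left(-7 - 5\right)\right) = -30492 + \left(13 + 4 \left(-12\right)\right) = -30492 + \left(13 - 48\right) = -30492 - 35 = -30527$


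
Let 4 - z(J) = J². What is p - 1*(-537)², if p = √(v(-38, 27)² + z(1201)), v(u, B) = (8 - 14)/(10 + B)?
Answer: -288369 + I*√1974641457/37 ≈ -2.8837e+5 + 1201.0*I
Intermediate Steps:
v(u, B) = -6/(10 + B)
z(J) = 4 - J²
p = I*√1974641457/37 (p = √((-6/(10 + 27))² + (4 - 1*1201²)) = √((-6/37)² + (4 - 1*1442401)) = √((-6*1/37)² + (4 - 1442401)) = √((-6/37)² - 1442397) = √(36/1369 - 1442397) = √(-1974641457/1369) = I*√1974641457/37 ≈ 1201.0*I)
p - 1*(-537)² = I*√1974641457/37 - 1*(-537)² = I*√1974641457/37 - 1*288369 = I*√1974641457/37 - 288369 = -288369 + I*√1974641457/37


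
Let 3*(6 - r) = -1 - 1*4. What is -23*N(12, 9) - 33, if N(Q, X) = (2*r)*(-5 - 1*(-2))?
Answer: 1025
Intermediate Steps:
r = 23/3 (r = 6 - (-1 - 1*4)/3 = 6 - (-1 - 4)/3 = 6 - ⅓*(-5) = 6 + 5/3 = 23/3 ≈ 7.6667)
N(Q, X) = -46 (N(Q, X) = (2*(23/3))*(-5 - 1*(-2)) = 46*(-5 + 2)/3 = (46/3)*(-3) = -46)
-23*N(12, 9) - 33 = -23*(-46) - 33 = 1058 - 33 = 1025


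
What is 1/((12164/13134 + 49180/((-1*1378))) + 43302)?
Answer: 4524663/195769665194 ≈ 2.3112e-5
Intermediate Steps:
1/((12164/13134 + 49180/((-1*1378))) + 43302) = 1/((12164*(1/13134) + 49180/(-1378)) + 43302) = 1/((6082/6567 + 49180*(-1/1378)) + 43302) = 1/((6082/6567 - 24590/689) + 43302) = 1/(-157292032/4524663 + 43302) = 1/(195769665194/4524663) = 4524663/195769665194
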